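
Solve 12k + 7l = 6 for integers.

Step 1: Check solvability.
gcd(12, 7) = 1
Since 1 divides 6, solutions exist.

Step 2: Apply extended Euclidean algorithm to find gcd.
We find integers such that 12*x0 + 7*y0 = 1

Step 3: Scale the particular solution.
Multiply by 6/1 = 6:
k = 18, l = -30

Step 4: Verify.
12*(18) + 7*(-30) = 6 = 6 ✓

k = 18, l = -30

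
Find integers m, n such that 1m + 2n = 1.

Step 1: Check solvability.
gcd(1, 2) = 1
Since 1 divides 1, solutions exist.

Step 2: Apply extended Euclidean algorithm to find gcd.
We find integers such that 1*x0 + 2*y0 = 1

Step 3: Scale the particular solution.
Multiply by 1/1 = 1:
m = 1, n = 0

Step 4: Verify.
1*(1) + 2*(0) = 1 = 1 ✓

m = 1, n = 0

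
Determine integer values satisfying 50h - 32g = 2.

Step 1: Check solvability.
gcd(50, 32) = 2
Since 2 divides 2, solutions exist.

Step 2: Apply extended Euclidean algorithm to find gcd.
We find integers such that 50*x0 + 32*y0 = 2

Step 3: Scale the particular solution.
Multiply by 2/2 = 1:
h = -7, g = -11

Step 4: Verify.
50*(-7) - 32*(-11) = 2 = 2 ✓

h = -7, g = -11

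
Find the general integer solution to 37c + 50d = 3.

Step 1: Compute gcd(37, 50) = 1.
Since 1 divides 3, solutions exist.

Step 2: Find a particular solution using extended Euclidean algorithm.
We get c₀ = 69, d₀ = -51.
Check: 37*69 + 50*-51 = 3 = 3 ✓

Step 3: Write the general solution.
c = 69 + (50/1)t = 69 + 50t
d = -51 - (37/1)t = -51 - 37t
for any integer t.

c = 69 + 50t, d = -51 - 37t for integer t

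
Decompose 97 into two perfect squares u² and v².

We need to find integers u, v > 0 such that u² + v² = 97.
Trying u = 4: v² = 97 - 4² = 97 - 16 = 81
v = 9
Check: 4² + 9² = 16 + 81 = 97 ✓

97 = 4² + 9²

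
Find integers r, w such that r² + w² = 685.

We need to find integers r, w > 0 such that r² + w² = 685.
Trying r = 3: w² = 685 - 3² = 685 - 9 = 676
w = 26
Check: 3² + 26² = 9 + 676 = 685 ✓

685 = 3² + 26²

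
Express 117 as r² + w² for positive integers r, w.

We need to find integers r, w > 0 such that r² + w² = 117.
Trying r = 6: w² = 117 - 6² = 117 - 36 = 81
w = 9
Check: 6² + 9² = 36 + 81 = 117 ✓

117 = 6² + 9²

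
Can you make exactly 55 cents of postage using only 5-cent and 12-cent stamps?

We need non-negative x, y with 5x + 12y = 55.
gcd(5, 12) = 1 divides 55, so integer solutions exist.
Search for a non-negative one: x = 11 gives 12y = 55 - 55 = 0, so y = 0.
Check: 5·11 + 12·0 = 55 ✓

Yes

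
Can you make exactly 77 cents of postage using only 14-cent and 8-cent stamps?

We need non-negative x, y with 14x + 8y = 77.
gcd(14, 8) = 2, and 2 does not divide 77.
No integer solutions exist, so certainly no non-negative ones.

No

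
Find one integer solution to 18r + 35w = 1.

Step 1: Check solvability.
gcd(18, 35) = 1
Since 1 divides 1, solutions exist.

Step 2: Apply extended Euclidean algorithm to find gcd.
We find integers such that 18*x0 + 35*y0 = 1

Step 3: Scale the particular solution.
Multiply by 1/1 = 1:
r = 2, w = -1

Step 4: Verify.
18*(2) + 35*(-1) = 1 = 1 ✓

r = 2, w = -1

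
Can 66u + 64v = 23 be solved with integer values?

Step 1: Compute gcd(66, 64).
gcd(66, 64) = 2

Step 2: Check divisibility.
Does 2 divide 23? 23 = 2 x 11 + 1, so no.

By the theorem on linear Diophantine equations, 66u + 64v = 23 has integer solutions if and only if gcd(66, 64) divides 23. Since 2 does not divide 23, no solutions exist.

No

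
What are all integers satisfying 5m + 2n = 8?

Step 1: Compute gcd(5, 2) = 1.
Since 1 divides 8, solutions exist.

Step 2: Find a particular solution using extended Euclidean algorithm.
We get m₀ = 8, n₀ = -16.
Check: 5*8 + 2*-16 = 8 = 8 ✓

Step 3: Write the general solution.
m = 8 + (2/1)t = 8 + 2t
n = -16 - (5/1)t = -16 - 5t
for any integer t.

m = 8 + 2t, n = -16 - 5t for integer t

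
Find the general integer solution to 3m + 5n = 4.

Step 1: Compute gcd(3, 5) = 1.
Since 1 divides 4, solutions exist.

Step 2: Find a particular solution using extended Euclidean algorithm.
We get m₀ = 8, n₀ = -4.
Check: 3*8 + 5*-4 = 4 = 4 ✓

Step 3: Write the general solution.
m = 8 + (5/1)t = 8 + 5t
n = -4 - (3/1)t = -4 - 3t
for any integer t.

m = 8 + 5t, n = -4 - 3t for integer t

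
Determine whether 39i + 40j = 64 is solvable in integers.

Step 1: Compute gcd(39, 40).
gcd(39, 40) = 1

Step 2: Check divisibility.
Does 1 divide 64? 64 = 1 x 64, so yes.

By the theorem on linear Diophantine equations, 39i + 40j = 64 has integer solutions if and only if gcd(39, 40) divides 64. Since 1 | 64, solutions exist.

Yes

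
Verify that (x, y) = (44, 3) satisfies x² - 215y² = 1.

Compute x² = 44² = 1936
Compute 215y² = 215·3² = 215·9 = 1935
x² - 215y² = 1936 - 1935 = 1
Since this equals 1, (44, 3) is a solution.

Yes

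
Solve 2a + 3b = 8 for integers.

Step 1: Check solvability.
gcd(2, 3) = 1
Since 1 divides 8, solutions exist.

Step 2: Apply extended Euclidean algorithm to find gcd.
We find integers such that 2*x0 + 3*y0 = 1

Step 3: Scale the particular solution.
Multiply by 8/1 = 8:
a = -8, b = 8

Step 4: Verify.
2*(-8) + 3*(8) = 8 = 8 ✓

a = -8, b = 8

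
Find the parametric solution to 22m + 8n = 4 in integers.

Step 1: Compute gcd(22, 8) = 2.
Since 2 divides 4, solutions exist.

Step 2: Find a particular solution using extended Euclidean algorithm.
We get m₀ = -2, n₀ = 6.
Check: 22*-2 + 8*6 = 4 = 4 ✓

Step 3: Write the general solution.
m = -2 + (8/2)t = -2 + 4t
n = 6 - (22/2)t = 6 - 11t
for any integer t.

m = -2 + 4t, n = 6 - 11t for integer t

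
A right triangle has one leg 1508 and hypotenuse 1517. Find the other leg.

a² = c² - b² = 2301289 - 2274064 = 27225
a = 165

165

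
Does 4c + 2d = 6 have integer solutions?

Step 1: Compute gcd(4, 2).
gcd(4, 2) = 2

Step 2: Check divisibility.
Does 2 divide 6? 6 = 2 x 3, so yes.

By the theorem on linear Diophantine equations, 4c + 2d = 6 has integer solutions if and only if gcd(4, 2) divides 6. Since 2 | 6, solutions exist.

Yes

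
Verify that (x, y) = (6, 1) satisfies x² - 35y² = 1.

Compute x² = 6² = 36
Compute 35y² = 35·1² = 35·1 = 35
x² - 35y² = 36 - 35 = 1
Since this equals 1, (6, 1) is a solution.

Yes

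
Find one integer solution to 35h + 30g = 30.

Step 1: Check solvability.
gcd(35, 30) = 5
Since 5 divides 30, solutions exist.

Step 2: Apply extended Euclidean algorithm to find gcd.
We find integers such that 35*x0 + 30*y0 = 5

Step 3: Scale the particular solution.
Multiply by 30/5 = 6:
h = 6, g = -6

Step 4: Verify.
35*(6) + 30*(-6) = 30 = 30 ✓

h = 6, g = -6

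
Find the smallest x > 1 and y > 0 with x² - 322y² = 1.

We seek the smallest positive integers (x, y) with x² - 322y² = 1, i.e., x² = 322y² + 1.
Try successive y values:
y = 1: x² = 322·1² + 1 = 323, not a perfect square
y = 2: x² = 322·2² + 1 = 1289, not a perfect square
y = 3: x² = 322·3² + 1 = 2899, not a perfect square
... continuing the search (or via continued fractions) ...
y = 18: x² = 322·18² + 1 = 104329, x = 323 ✓

Verify: 323² - 322·18² = 104329 - 104328 = 1 ✓

x = 323, y = 18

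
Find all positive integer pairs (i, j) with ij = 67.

The positive divisors of 67 are: 1, 67.
Each divisor d gives the pair (d, 67/d):
(1, 67), (67, 1)

(1, 67), (67, 1)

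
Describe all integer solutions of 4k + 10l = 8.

Step 1: Compute gcd(4, 10) = 2.
Since 2 divides 8, solutions exist.

Step 2: Find a particular solution using extended Euclidean algorithm.
We get k₀ = -8, l₀ = 4.
Check: 4*-8 + 10*4 = 8 = 8 ✓

Step 3: Write the general solution.
k = -8 + (10/2)t = -8 + 5t
l = 4 - (4/2)t = 4 - 2t
for any integer t.

k = -8 + 5t, l = 4 - 2t for integer t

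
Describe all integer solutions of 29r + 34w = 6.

Step 1: Compute gcd(29, 34) = 1.
Since 1 divides 6, solutions exist.

Step 2: Find a particular solution using extended Euclidean algorithm.
We get r₀ = -42, w₀ = 36.
Check: 29*-42 + 34*36 = 6 = 6 ✓

Step 3: Write the general solution.
r = -42 + (34/1)t = -42 + 34t
w = 36 - (29/1)t = 36 - 29t
for any integer t.

r = -42 + 34t, w = 36 - 29t for integer t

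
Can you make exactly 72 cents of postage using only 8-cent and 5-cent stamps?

We need non-negative x, y with 8x + 5y = 72.
gcd(8, 5) = 1 divides 72, so integer solutions exist.
Search for a non-negative one: x = 4 gives 5y = 72 - 32 = 40, so y = 8.
Check: 8·4 + 5·8 = 72 ✓

Yes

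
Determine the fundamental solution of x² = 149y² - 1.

We need x² = 149y² - 1. Try successive y:
y = 1: x² = 149·1² - 1 = 148, not a perfect square
y = 2: x² = 149·2² - 1 = 595, not a perfect square
y = 3: x² = 149·3² - 1 = 1340, not a perfect square
...
y = 9305: x² = 149·9305² - 1 = 12900870724 = 113582² ✓
Check: 113582² - 149·9305² = 12900870724 - 12900870725 = -1 ✓

x = 113582, y = 9305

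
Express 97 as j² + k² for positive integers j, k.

We need to find integers j, k > 0 such that j² + k² = 97.
Trying j = 4: k² = 97 - 4² = 97 - 16 = 81
k = 9
Check: 4² + 9² = 16 + 81 = 97 ✓

97 = 4² + 9²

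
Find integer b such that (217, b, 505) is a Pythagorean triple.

b² = c² - a² = 505² - 217² = 255025 - 47089 = 207936
b = sqrt(207936) = 456

456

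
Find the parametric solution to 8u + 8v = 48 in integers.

Step 1: Compute gcd(8, 8) = 8.
Since 8 divides 48, solutions exist.

Step 2: Find a particular solution using extended Euclidean algorithm.
We get u₀ = 0, v₀ = 6.
Check: 8*0 + 8*6 = 48 = 48 ✓

Step 3: Write the general solution.
u = 0 + (8/8)t = 0 + 1t
v = 6 - (8/8)t = 6 - 1t
for any integer t.

u = 0 + 1t, v = 6 - 1t for integer t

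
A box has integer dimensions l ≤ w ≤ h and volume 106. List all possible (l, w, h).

Iterate l from 1 to ⌊106^(1/3)⌋. For each l dividing 106, iterate w ≥ l with w dividing 106/l, and set h = 106/(l·w).
Triples found (2): (1×1×106), (1×2×53)

(1×1×106), (1×2×53)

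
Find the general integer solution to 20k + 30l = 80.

Step 1: Compute gcd(20, 30) = 10.
Since 10 divides 80, solutions exist.

Step 2: Find a particular solution using extended Euclidean algorithm.
We get k₀ = -8, l₀ = 8.
Check: 20*-8 + 30*8 = 80 = 80 ✓

Step 3: Write the general solution.
k = -8 + (30/10)t = -8 + 3t
l = 8 - (20/10)t = 8 - 2t
for any integer t.

k = -8 + 3t, l = 8 - 2t for integer t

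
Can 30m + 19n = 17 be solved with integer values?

Step 1: Compute gcd(30, 19).
gcd(30, 19) = 1

Step 2: Check divisibility.
Does 1 divide 17? 17 = 1 x 17, so yes.

By the theorem on linear Diophantine equations, 30m + 19n = 17 has integer solutions if and only if gcd(30, 19) divides 17. Since 1 | 17, solutions exist.

Yes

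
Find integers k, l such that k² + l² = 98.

We need to find integers k, l > 0 such that k² + l² = 98.
Trying k = 7: l² = 98 - 7² = 98 - 49 = 49
l = 7
Check: 7² + 7² = 49 + 49 = 98 ✓

98 = 7² + 7²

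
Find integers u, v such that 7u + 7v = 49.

Step 1: Check solvability.
gcd(7, 7) = 7
Since 7 divides 49, solutions exist.

Step 2: Apply extended Euclidean algorithm to find gcd.
We find integers such that 7*x0 + 7*y0 = 7

Step 3: Scale the particular solution.
Multiply by 49/7 = 7:
u = 0, v = 7

Step 4: Verify.
7*(0) + 7*(7) = 49 = 49 ✓

u = 0, v = 7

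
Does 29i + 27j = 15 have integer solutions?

Step 1: Compute gcd(29, 27).
gcd(29, 27) = 1

Step 2: Check divisibility.
Does 1 divide 15? 15 = 1 x 15, so yes.

By the theorem on linear Diophantine equations, 29i + 27j = 15 has integer solutions if and only if gcd(29, 27) divides 15. Since 1 | 15, solutions exist.

Yes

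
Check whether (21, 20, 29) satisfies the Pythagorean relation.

Compute a² + b²:
21² + 20² = 441 + 400 = 841
Compute c²:
29² = 841
Since 841 = 841, it is a Pythagorean triple.

Yes, it is a Pythagorean triple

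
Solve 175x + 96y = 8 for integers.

Step 1: Check solvability.
gcd(175, 96) = 1
Since 1 divides 8, solutions exist.

Step 2: Apply extended Euclidean algorithm to find gcd.
We find integers such that 175*x0 + 96*y0 = 1

Step 3: Scale the particular solution.
Multiply by 8/1 = 8:
x = -136, y = 248

Step 4: Verify.
175*(-136) + 96*(248) = 8 = 8 ✓

x = -136, y = 248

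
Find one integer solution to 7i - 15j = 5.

Step 1: Check solvability.
gcd(7, 15) = 1
Since 1 divides 5, solutions exist.

Step 2: Apply extended Euclidean algorithm to find gcd.
We find integers such that 7*x0 + 15*y0 = 1

Step 3: Scale the particular solution.
Multiply by 5/1 = 5:
i = -10, j = -5

Step 4: Verify.
7*(-10) - 15*(-5) = 5 = 5 ✓

i = -10, j = -5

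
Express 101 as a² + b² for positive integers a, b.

We need to find integers a, b > 0 such that a² + b² = 101.
Trying a = 1: b² = 101 - 1² = 101 - 1 = 100
b = 10
Check: 1² + 10² = 1 + 100 = 101 ✓

101 = 1² + 10²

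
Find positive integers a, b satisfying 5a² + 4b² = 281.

Try small values of a and check whether (281 - 5a²)/4 is a perfect square.
a = 7: 5·7² = 245, so 4b² = 281 - 245 = 36, giving b² = 9, b = 3.
Check: 5·7² + 4·3² = 245 + 36 = 281 ✓

a = 7, b = 3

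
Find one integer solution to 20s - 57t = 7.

Step 1: Check solvability.
gcd(20, 57) = 1
Since 1 divides 7, solutions exist.

Step 2: Apply extended Euclidean algorithm to find gcd.
We find integers such that 20*x0 + 57*y0 = 1

Step 3: Scale the particular solution.
Multiply by 7/1 = 7:
s = 140, t = 49

Step 4: Verify.
20*(140) - 57*(49) = 7 = 7 ✓

s = 140, t = 49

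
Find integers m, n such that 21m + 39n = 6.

Step 1: Check solvability.
gcd(21, 39) = 3
Since 3 divides 6, solutions exist.

Step 2: Apply extended Euclidean algorithm to find gcd.
We find integers such that 21*x0 + 39*y0 = 3

Step 3: Scale the particular solution.
Multiply by 6/3 = 2:
m = 4, n = -2

Step 4: Verify.
21*(4) + 39*(-2) = 6 = 6 ✓

m = 4, n = -2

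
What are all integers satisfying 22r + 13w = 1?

Step 1: Compute gcd(22, 13) = 1.
Since 1 divides 1, solutions exist.

Step 2: Find a particular solution using extended Euclidean algorithm.
We get r₀ = 3, w₀ = -5.
Check: 22*3 + 13*-5 = 1 = 1 ✓

Step 3: Write the general solution.
r = 3 + (13/1)t = 3 + 13t
w = -5 - (22/1)t = -5 - 22t
for any integer t.

r = 3 + 13t, w = -5 - 22t for integer t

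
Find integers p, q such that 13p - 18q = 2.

Step 1: Check solvability.
gcd(13, 18) = 1
Since 1 divides 2, solutions exist.

Step 2: Apply extended Euclidean algorithm to find gcd.
We find integers such that 13*x0 + 18*y0 = 1

Step 3: Scale the particular solution.
Multiply by 2/1 = 2:
p = 14, q = 10

Step 4: Verify.
13*(14) - 18*(10) = 2 = 2 ✓

p = 14, q = 10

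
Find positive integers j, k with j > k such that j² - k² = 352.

Factor: j² - k² = (j+k)(j-k) = 352.
We need two factors of 352 with the same parity.
Use j+k = 176 and j-k = 2 (product 176·2 = 352).
Adding: 2j = 178, so j = 89.
Subtracting: 2k = 174, so k = 87.
Check: 89² - 87² = 7921 - 7569 = 352 ✓

j = 89, k = 87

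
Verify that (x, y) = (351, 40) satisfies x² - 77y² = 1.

Compute x² = 351² = 123201
Compute 77y² = 77·40² = 77·1600 = 123200
x² - 77y² = 123201 - 123200 = 1
Since this equals 1, (351, 40) is a solution.

Yes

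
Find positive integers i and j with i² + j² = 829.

We need to find integers i, j > 0 such that i² + j² = 829.
Trying i = 10: j² = 829 - 10² = 829 - 100 = 729
j = 27
Check: 10² + 27² = 100 + 729 = 829 ✓

829 = 10² + 27²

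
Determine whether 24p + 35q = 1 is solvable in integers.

Step 1: Compute gcd(24, 35).
gcd(24, 35) = 1

Step 2: Check divisibility.
Does 1 divide 1? 1 = 1 x 1, so yes.

By the theorem on linear Diophantine equations, 24p + 35q = 1 has integer solutions if and only if gcd(24, 35) divides 1. Since 1 | 1, solutions exist.

Yes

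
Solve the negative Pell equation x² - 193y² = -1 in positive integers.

We need x² = 193y² - 1. Try successive y:
y = 1: x² = 193·1² - 1 = 192, not a perfect square
y = 2: x² = 193·2² - 1 = 771, not a perfect square
y = 3: x² = 193·3² - 1 = 1736, not a perfect square
...
y = 126985: x² = 193·126985² - 1 = 3112161713424 = 1764132² ✓
Check: 1764132² - 193·126985² = 3112161713424 - 3112161713425 = -1 ✓

x = 1764132, y = 126985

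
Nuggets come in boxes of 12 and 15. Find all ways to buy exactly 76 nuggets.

We need non-negative integers (x, y) with 12x + 15y = 76.
For each x in 0..6, check if 76 - 12x is a non-negative multiple of 15.
No x yields an integer y ≥ 0.

No solution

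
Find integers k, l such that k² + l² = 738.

We need to find integers k, l > 0 such that k² + l² = 738.
Trying k = 3: l² = 738 - 3² = 738 - 9 = 729
l = 27
Check: 3² + 27² = 9 + 729 = 738 ✓

738 = 3² + 27²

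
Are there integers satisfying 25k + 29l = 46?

Step 1: Compute gcd(25, 29).
gcd(25, 29) = 1

Step 2: Check divisibility.
Does 1 divide 46? 46 = 1 x 46, so yes.

By the theorem on linear Diophantine equations, 25k + 29l = 46 has integer solutions if and only if gcd(25, 29) divides 46. Since 1 | 46, solutions exist.

Yes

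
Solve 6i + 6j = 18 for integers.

Step 1: Check solvability.
gcd(6, 6) = 6
Since 6 divides 18, solutions exist.

Step 2: Apply extended Euclidean algorithm to find gcd.
We find integers such that 6*x0 + 6*y0 = 6

Step 3: Scale the particular solution.
Multiply by 18/6 = 3:
i = 0, j = 3

Step 4: Verify.
6*(0) + 6*(3) = 18 = 18 ✓

i = 0, j = 3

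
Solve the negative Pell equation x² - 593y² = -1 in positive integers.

We need x² = 593y² - 1. Try successive y:
y = 1: x² = 593·1² - 1 = 592, not a perfect square
y = 2: x² = 593·2² - 1 = 2371, not a perfect square
y = 3: x² = 593·3² - 1 = 5336, not a perfect square
...
y = 24665: x² = 593·24665² - 1 = 360758799424 = 600632² ✓
Check: 600632² - 593·24665² = 360758799424 - 360758799425 = -1 ✓

x = 600632, y = 24665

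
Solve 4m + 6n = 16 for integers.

Step 1: Check solvability.
gcd(4, 6) = 2
Since 2 divides 16, solutions exist.

Step 2: Apply extended Euclidean algorithm to find gcd.
We find integers such that 4*x0 + 6*y0 = 2

Step 3: Scale the particular solution.
Multiply by 16/2 = 8:
m = -8, n = 8

Step 4: Verify.
4*(-8) + 6*(8) = 16 = 16 ✓

m = -8, n = 8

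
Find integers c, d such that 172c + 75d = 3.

Step 1: Check solvability.
gcd(172, 75) = 1
Since 1 divides 3, solutions exist.

Step 2: Apply extended Euclidean algorithm to find gcd.
We find integers such that 172*x0 + 75*y0 = 1

Step 3: Scale the particular solution.
Multiply by 3/1 = 3:
c = -51, d = 117

Step 4: Verify.
172*(-51) + 75*(117) = 3 = 3 ✓

c = -51, d = 117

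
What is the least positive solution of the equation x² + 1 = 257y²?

We need x² = 257y² - 1. Try successive y:
y = 1: x² = 257·1² - 1 = 256 = 16² ✓
Check: 16² - 257·1² = 256 - 257 = -1 ✓

x = 16, y = 1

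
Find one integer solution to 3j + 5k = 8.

Step 1: Check solvability.
gcd(3, 5) = 1
Since 1 divides 8, solutions exist.

Step 2: Apply extended Euclidean algorithm to find gcd.
We find integers such that 3*x0 + 5*y0 = 1

Step 3: Scale the particular solution.
Multiply by 8/1 = 8:
j = 16, k = -8

Step 4: Verify.
3*(16) + 5*(-8) = 8 = 8 ✓

j = 16, k = -8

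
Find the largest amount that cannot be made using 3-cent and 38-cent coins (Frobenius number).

For two coprime denominations a and b, the Frobenius number (largest value not representable as a non-negative combination) is ab - a - b.
Here gcd(3, 38) = 1, so they are coprime.
F(3, 38) = 3·38 - 3 - 38 = 114 - 41 = 73

73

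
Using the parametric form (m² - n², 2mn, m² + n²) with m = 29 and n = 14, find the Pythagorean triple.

a = m² - n² = 29² - 14² = 841 - 196 = 645
b = 2mn = 2·29·14 = 812
c = m² + n² = 841 + 196 = 1037
Verify: 645² + 812² = 416025 + 659344 = 1075369 = 1037² ✓

(645, 812, 1037)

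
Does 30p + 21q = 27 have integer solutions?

Step 1: Compute gcd(30, 21).
gcd(30, 21) = 3

Step 2: Check divisibility.
Does 3 divide 27? 27 = 3 x 9, so yes.

By the theorem on linear Diophantine equations, 30p + 21q = 27 has integer solutions if and only if gcd(30, 21) divides 27. Since 3 | 27, solutions exist.

Yes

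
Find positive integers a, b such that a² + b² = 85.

Search for a with 85 - a² a perfect square.
a = 2: 85 - 2² = 85 - 4 = 81 = 9² ✓
So a = 2, b = 9.

a = 2, b = 9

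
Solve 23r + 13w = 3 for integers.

Step 1: Check solvability.
gcd(23, 13) = 1
Since 1 divides 3, solutions exist.

Step 2: Apply extended Euclidean algorithm to find gcd.
We find integers such that 23*x0 + 13*y0 = 1

Step 3: Scale the particular solution.
Multiply by 3/1 = 3:
r = 12, w = -21

Step 4: Verify.
23*(12) + 13*(-21) = 3 = 3 ✓

r = 12, w = -21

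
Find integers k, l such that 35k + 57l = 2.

Step 1: Check solvability.
gcd(35, 57) = 1
Since 1 divides 2, solutions exist.

Step 2: Apply extended Euclidean algorithm to find gcd.
We find integers such that 35*x0 + 57*y0 = 1

Step 3: Scale the particular solution.
Multiply by 2/1 = 2:
k = -26, l = 16

Step 4: Verify.
35*(-26) + 57*(16) = 2 = 2 ✓

k = -26, l = 16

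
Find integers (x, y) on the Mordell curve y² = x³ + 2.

Try small integer x values and check whether x³ + 2 is a perfect square.
x = -1: x³ + 2 = -1³ + 2 = -1 + 2 = 1
Is 1 a perfect square? 1² = 1 ✓
So (x, y) = (-1, -1) is a solution.

x = -1, y = -1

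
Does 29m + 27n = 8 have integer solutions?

Step 1: Compute gcd(29, 27).
gcd(29, 27) = 1

Step 2: Check divisibility.
Does 1 divide 8? 8 = 1 x 8, so yes.

By the theorem on linear Diophantine equations, 29m + 27n = 8 has integer solutions if and only if gcd(29, 27) divides 8. Since 1 | 8, solutions exist.

Yes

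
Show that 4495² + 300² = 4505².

Compute a² + b² = 4495² + 300² = 20205025 + 90000 = 20295025
Compute c² = 4505² = 20295025
Since 20295025 = 20295025, confirmed.

Yes, it is a Pythagorean triple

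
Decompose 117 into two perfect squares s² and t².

We need to find integers s, t > 0 such that s² + t² = 117.
Trying s = 6: t² = 117 - 6² = 117 - 36 = 81
t = 9
Check: 6² + 9² = 36 + 81 = 117 ✓

117 = 6² + 9²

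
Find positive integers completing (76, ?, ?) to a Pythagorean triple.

We need the other leg and hypotenuse such that 76² + x² = c².
Take x = 357, c = 365: 76² + 357² = 5776 + 127449 = 133225 = 365² ✓
Triple: (357, 76, 365)

(357, 76, 365)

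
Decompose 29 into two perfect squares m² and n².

We need to find integers m, n > 0 such that m² + n² = 29.
Trying m = 2: n² = 29 - 2² = 29 - 4 = 25
n = 5
Check: 2² + 5² = 4 + 25 = 29 ✓

29 = 2² + 5²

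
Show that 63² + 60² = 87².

Compute a² + b² = 63² + 60² = 3969 + 3600 = 7569
Compute c² = 87² = 7569
Since 7569 = 7569, confirmed.

Yes, it is a Pythagorean triple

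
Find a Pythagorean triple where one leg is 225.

We need the other leg and hypotenuse such that 225² + x² = c².
Take x = 140, c = 265: 225² + 140² = 50625 + 19600 = 70225 = 265² ✓
Triple: (225, 140, 265)

(225, 140, 265)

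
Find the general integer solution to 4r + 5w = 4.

Step 1: Compute gcd(4, 5) = 1.
Since 1 divides 4, solutions exist.

Step 2: Find a particular solution using extended Euclidean algorithm.
We get r₀ = -4, w₀ = 4.
Check: 4*-4 + 5*4 = 4 = 4 ✓

Step 3: Write the general solution.
r = -4 + (5/1)t = -4 + 5t
w = 4 - (4/1)t = 4 - 4t
for any integer t.

r = -4 + 5t, w = 4 - 4t for integer t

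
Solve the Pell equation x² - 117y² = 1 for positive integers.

We seek the smallest positive integers (x, y) with x² - 117y² = 1, i.e., x² = 117y² + 1.
Try successive y values:
y = 1: x² = 117·1² + 1 = 118, not a perfect square
y = 2: x² = 117·2² + 1 = 469, not a perfect square
y = 3: x² = 117·3² + 1 = 1054, not a perfect square
... continuing the search (or via continued fractions) ...
y = 60: x² = 117·60² + 1 = 421201, x = 649 ✓

Verify: 649² - 117·60² = 421201 - 421200 = 1 ✓

x = 649, y = 60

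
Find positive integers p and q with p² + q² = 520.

We need to find integers p, q > 0 such that p² + q² = 520.
Trying p = 6: q² = 520 - 6² = 520 - 36 = 484
q = 22
Check: 6² + 22² = 36 + 484 = 520 ✓

520 = 6² + 22²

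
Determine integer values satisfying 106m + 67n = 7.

Step 1: Check solvability.
gcd(106, 67) = 1
Since 1 divides 7, solutions exist.

Step 2: Apply extended Euclidean algorithm to find gcd.
We find integers such that 106*x0 + 67*y0 = 1

Step 3: Scale the particular solution.
Multiply by 7/1 = 7:
m = -84, n = 133

Step 4: Verify.
106*(-84) + 67*(133) = 7 = 7 ✓

m = -84, n = 133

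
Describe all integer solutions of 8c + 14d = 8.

Step 1: Compute gcd(8, 14) = 2.
Since 2 divides 8, solutions exist.

Step 2: Find a particular solution using extended Euclidean algorithm.
We get c₀ = 8, d₀ = -4.
Check: 8*8 + 14*-4 = 8 = 8 ✓

Step 3: Write the general solution.
c = 8 + (14/2)t = 8 + 7t
d = -4 - (8/2)t = -4 - 4t
for any integer t.

c = 8 + 7t, d = -4 - 4t for integer t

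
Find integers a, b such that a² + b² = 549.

We need to find integers a, b > 0 such that a² + b² = 549.
Trying a = 15: b² = 549 - 15² = 549 - 225 = 324
b = 18
Check: 15² + 18² = 225 + 324 = 549 ✓

549 = 15² + 18²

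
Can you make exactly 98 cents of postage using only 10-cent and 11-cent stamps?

We need non-negative x, y with 10x + 11y = 98.
gcd(10, 11) = 1 divides 98, so integer solutions exist.
Search for a non-negative one: x = 1 gives 11y = 98 - 10 = 88, so y = 8.
Check: 10·1 + 11·8 = 98 ✓

Yes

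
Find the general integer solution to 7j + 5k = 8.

Step 1: Compute gcd(7, 5) = 1.
Since 1 divides 8, solutions exist.

Step 2: Find a particular solution using extended Euclidean algorithm.
We get j₀ = -16, k₀ = 24.
Check: 7*-16 + 5*24 = 8 = 8 ✓

Step 3: Write the general solution.
j = -16 + (5/1)t = -16 + 5t
k = 24 - (7/1)t = 24 - 7t
for any integer t.

j = -16 + 5t, k = 24 - 7t for integer t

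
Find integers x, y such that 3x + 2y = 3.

Step 1: Check solvability.
gcd(3, 2) = 1
Since 1 divides 3, solutions exist.

Step 2: Apply extended Euclidean algorithm to find gcd.
We find integers such that 3*x0 + 2*y0 = 1

Step 3: Scale the particular solution.
Multiply by 3/1 = 3:
x = 3, y = -3

Step 4: Verify.
3*(3) + 2*(-3) = 3 = 3 ✓

x = 3, y = -3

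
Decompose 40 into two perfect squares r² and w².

We need to find integers r, w > 0 such that r² + w² = 40.
Trying r = 2: w² = 40 - 2² = 40 - 4 = 36
w = 6
Check: 2² + 6² = 4 + 36 = 40 ✓

40 = 2² + 6²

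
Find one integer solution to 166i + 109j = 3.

Step 1: Check solvability.
gcd(166, 109) = 1
Since 1 divides 3, solutions exist.

Step 2: Apply extended Euclidean algorithm to find gcd.
We find integers such that 166*x0 + 109*y0 = 1

Step 3: Scale the particular solution.
Multiply by 3/1 = 3:
i = 132, j = -201

Step 4: Verify.
166*(132) + 109*(-201) = 3 = 3 ✓

i = 132, j = -201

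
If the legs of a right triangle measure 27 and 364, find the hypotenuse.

c² = a² + b² = 27² + 364² = 729 + 132496 = 133225
c = 365

365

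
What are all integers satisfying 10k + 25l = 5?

Step 1: Compute gcd(10, 25) = 5.
Since 5 divides 5, solutions exist.

Step 2: Find a particular solution using extended Euclidean algorithm.
We get k₀ = -2, l₀ = 1.
Check: 10*-2 + 25*1 = 5 = 5 ✓

Step 3: Write the general solution.
k = -2 + (25/5)t = -2 + 5t
l = 1 - (10/5)t = 1 - 2t
for any integer t.

k = -2 + 5t, l = 1 - 2t for integer t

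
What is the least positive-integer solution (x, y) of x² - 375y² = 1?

We seek the smallest positive integers (x, y) with x² - 375y² = 1, i.e., x² = 375y² + 1.
Try successive y values:
y = 1: x² = 375·1² + 1 = 376, not a perfect square
y = 2: x² = 375·2² + 1 = 1501, not a perfect square
y = 3: x² = 375·3² + 1 = 3376, not a perfect square
... continuing the search (or via continued fractions) ...
y = 781: x² = 375·781² + 1 = 228735376, x = 15124 ✓

Verify: 15124² - 375·781² = 228735376 - 228735375 = 1 ✓

x = 15124, y = 781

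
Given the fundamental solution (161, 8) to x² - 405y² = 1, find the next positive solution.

Solutions to x² - Dy² = 1 are generated by powers of (x₀ + y₀√D).
The next solution satisfies x₁ + y₁√405 = (x₀ + y₀√405)², giving:
x₁ = x₀² + 405y₀² = 161² + 405·8² = 25921 + 25920 = 51841
y₁ = 2x₀y₀ = 2·161·8 = 2576

Verify: 51841² - 405·2576² = 2687489281 - 2687489280 = 1 ✓

x = 51841, y = 2576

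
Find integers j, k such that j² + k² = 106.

We need to find integers j, k > 0 such that j² + k² = 106.
Trying j = 5: k² = 106 - 5² = 106 - 25 = 81
k = 9
Check: 5² + 9² = 25 + 81 = 106 ✓

106 = 5² + 9²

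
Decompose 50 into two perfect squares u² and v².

We need to find integers u, v > 0 such that u² + v² = 50.
Trying u = 1: v² = 50 - 1² = 50 - 1 = 49
v = 7
Check: 1² + 7² = 1 + 49 = 50 ✓

50 = 1² + 7²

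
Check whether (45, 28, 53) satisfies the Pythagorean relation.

Compute a² + b²:
45² + 28² = 2025 + 784 = 2809
Compute c²:
53² = 2809
Since 2809 = 2809, it is a Pythagorean triple.

Yes, it is a Pythagorean triple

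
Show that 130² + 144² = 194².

Compute a² + b²:
130² + 144² = 16900 + 20736 = 37636
Compute c²:
194² = 37636
Since 37636 = 37636, it is a Pythagorean triple.

Yes, it is a Pythagorean triple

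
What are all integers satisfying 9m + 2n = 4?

Step 1: Compute gcd(9, 2) = 1.
Since 1 divides 4, solutions exist.

Step 2: Find a particular solution using extended Euclidean algorithm.
We get m₀ = 4, n₀ = -16.
Check: 9*4 + 2*-16 = 4 = 4 ✓

Step 3: Write the general solution.
m = 4 + (2/1)t = 4 + 2t
n = -16 - (9/1)t = -16 - 9t
for any integer t.

m = 4 + 2t, n = -16 - 9t for integer t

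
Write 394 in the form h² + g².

We need to find integers h, g > 0 such that h² + g² = 394.
Trying h = 13: g² = 394 - 13² = 394 - 169 = 225
g = 15
Check: 13² + 15² = 169 + 225 = 394 ✓

394 = 13² + 15²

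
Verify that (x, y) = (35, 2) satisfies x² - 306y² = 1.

Compute x² = 35² = 1225
Compute 306y² = 306·2² = 306·4 = 1224
x² - 306y² = 1225 - 1224 = 1
Since this equals 1, (35, 2) is a solution.

Yes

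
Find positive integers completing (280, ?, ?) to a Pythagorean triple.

We need the other leg and hypotenuse such that 280² + x² = c².
Take x = 351, c = 449: 280² + 351² = 78400 + 123201 = 201601 = 449² ✓
Triple: (351, 280, 449)

(351, 280, 449)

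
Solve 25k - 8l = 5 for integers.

Step 1: Check solvability.
gcd(25, 8) = 1
Since 1 divides 5, solutions exist.

Step 2: Apply extended Euclidean algorithm to find gcd.
We find integers such that 25*x0 + 8*y0 = 1

Step 3: Scale the particular solution.
Multiply by 5/1 = 5:
k = 5, l = 15

Step 4: Verify.
25*(5) - 8*(15) = 5 = 5 ✓

k = 5, l = 15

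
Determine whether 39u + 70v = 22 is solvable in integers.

Step 1: Compute gcd(39, 70).
gcd(39, 70) = 1

Step 2: Check divisibility.
Does 1 divide 22? 22 = 1 x 22, so yes.

By the theorem on linear Diophantine equations, 39u + 70v = 22 has integer solutions if and only if gcd(39, 70) divides 22. Since 1 | 22, solutions exist.

Yes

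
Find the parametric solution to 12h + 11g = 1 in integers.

Step 1: Compute gcd(12, 11) = 1.
Since 1 divides 1, solutions exist.

Step 2: Find a particular solution using extended Euclidean algorithm.
We get h₀ = 1, g₀ = -1.
Check: 12*1 + 11*-1 = 1 = 1 ✓

Step 3: Write the general solution.
h = 1 + (11/1)t = 1 + 11t
g = -1 - (12/1)t = -1 - 12t
for any integer t.

h = 1 + 11t, g = -1 - 12t for integer t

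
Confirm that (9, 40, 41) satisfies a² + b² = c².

Compute a² + b² = 9² + 40² = 81 + 1600 = 1681
Compute c² = 41² = 1681
Since 1681 = 1681, confirmed.

Yes, it is a Pythagorean triple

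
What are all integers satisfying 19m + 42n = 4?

Step 1: Compute gcd(19, 42) = 1.
Since 1 divides 4, solutions exist.

Step 2: Find a particular solution using extended Euclidean algorithm.
We get m₀ = -44, n₀ = 20.
Check: 19*-44 + 42*20 = 4 = 4 ✓

Step 3: Write the general solution.
m = -44 + (42/1)t = -44 + 42t
n = 20 - (19/1)t = 20 - 19t
for any integer t.

m = -44 + 42t, n = 20 - 19t for integer t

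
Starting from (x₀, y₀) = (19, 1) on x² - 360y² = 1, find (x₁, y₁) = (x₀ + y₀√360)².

Solutions to x² - Dy² = 1 are generated by powers of (x₀ + y₀√D).
The next solution satisfies x₁ + y₁√360 = (x₀ + y₀√360)², giving:
x₁ = x₀² + 360y₀² = 19² + 360·1² = 361 + 360 = 721
y₁ = 2x₀y₀ = 2·19·1 = 38

Verify: 721² - 360·38² = 519841 - 519840 = 1 ✓

x = 721, y = 38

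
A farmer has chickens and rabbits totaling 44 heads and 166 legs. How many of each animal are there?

Let c = chickens, r = rabbits.
Heads: c + r = 44
Legs: 2c + 4r = 166
From the first equation, c = 44 - r. Substitute:
2(44 - r) + 4r = 166
88 + 2r = 166
r = (166 - 88)/2 = 39
c = 44 - 39 = 5

Chickens: 5, Rabbits: 39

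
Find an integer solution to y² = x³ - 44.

Try small integer x values and check whether x³ - 44 is a perfect square.
x = 5: x³ - 44 = 5³ - 44 = 125 - 44 = 81
Is 81 a perfect square? 9² = 81 ✓
So (x, y) = (5, -9) is a solution.

x = 5, y = -9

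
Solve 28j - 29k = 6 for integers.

Step 1: Check solvability.
gcd(28, 29) = 1
Since 1 divides 6, solutions exist.

Step 2: Apply extended Euclidean algorithm to find gcd.
We find integers such that 28*x0 + 29*y0 = 1

Step 3: Scale the particular solution.
Multiply by 6/1 = 6:
j = -6, k = -6

Step 4: Verify.
28*(-6) - 29*(-6) = 6 = 6 ✓

j = -6, k = -6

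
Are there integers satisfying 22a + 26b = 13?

Step 1: Compute gcd(22, 26).
gcd(22, 26) = 2

Step 2: Check divisibility.
Does 2 divide 13? 13 = 2 x 6 + 1, so no.

By the theorem on linear Diophantine equations, 22a + 26b = 13 has integer solutions if and only if gcd(22, 26) divides 13. Since 2 does not divide 13, no solutions exist.

No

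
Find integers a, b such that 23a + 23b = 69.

Step 1: Check solvability.
gcd(23, 23) = 23
Since 23 divides 69, solutions exist.

Step 2: Apply extended Euclidean algorithm to find gcd.
We find integers such that 23*x0 + 23*y0 = 23

Step 3: Scale the particular solution.
Multiply by 69/23 = 3:
a = 0, b = 3

Step 4: Verify.
23*(0) + 23*(3) = 69 = 69 ✓

a = 0, b = 3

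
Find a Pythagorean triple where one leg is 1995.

We need the other leg and hypotenuse such that 1995² + x² = c².
Take x = 1296, c = 2379: 1995² + 1296² = 3980025 + 1679616 = 5659641 = 2379² ✓
Triple: (1995, 1296, 2379)

(1995, 1296, 2379)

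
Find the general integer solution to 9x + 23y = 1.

Step 1: Compute gcd(9, 23) = 1.
Since 1 divides 1, solutions exist.

Step 2: Find a particular solution using extended Euclidean algorithm.
We get x₀ = -5, y₀ = 2.
Check: 9*-5 + 23*2 = 1 = 1 ✓

Step 3: Write the general solution.
x = -5 + (23/1)t = -5 + 23t
y = 2 - (9/1)t = 2 - 9t
for any integer t.

x = -5 + 23t, y = 2 - 9t for integer t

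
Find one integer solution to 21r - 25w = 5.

Step 1: Check solvability.
gcd(21, 25) = 1
Since 1 divides 5, solutions exist.

Step 2: Apply extended Euclidean algorithm to find gcd.
We find integers such that 21*x0 + 25*y0 = 1

Step 3: Scale the particular solution.
Multiply by 5/1 = 5:
r = 30, w = 25

Step 4: Verify.
21*(30) - 25*(25) = 5 = 5 ✓

r = 30, w = 25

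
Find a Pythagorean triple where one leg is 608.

We need the other leg and hypotenuse such that 608² + x² = c².
Take x = 105, c = 617: 608² + 105² = 369664 + 11025 = 380689 = 617² ✓
Triple: (105, 608, 617)

(105, 608, 617)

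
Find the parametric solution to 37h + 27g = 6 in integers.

Step 1: Compute gcd(37, 27) = 1.
Since 1 divides 6, solutions exist.

Step 2: Find a particular solution using extended Euclidean algorithm.
We get h₀ = -48, g₀ = 66.
Check: 37*-48 + 27*66 = 6 = 6 ✓

Step 3: Write the general solution.
h = -48 + (27/1)t = -48 + 27t
g = 66 - (37/1)t = 66 - 37t
for any integer t.

h = -48 + 27t, g = 66 - 37t for integer t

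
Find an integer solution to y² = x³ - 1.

Try small integer x values and check whether x³ - 1 is a perfect square.
x = 1: x³ - 1 = 1³ - 1 = 1 - 1 = 0
Is 0 a perfect square? 0² = 0 ✓
So (x, y) = (1, 0) is a solution.

x = 1, y = 0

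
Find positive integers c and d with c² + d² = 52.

We need to find integers c, d > 0 such that c² + d² = 52.
Trying c = 4: d² = 52 - 4² = 52 - 16 = 36
d = 6
Check: 4² + 6² = 16 + 36 = 52 ✓

52 = 4² + 6²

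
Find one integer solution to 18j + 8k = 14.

Step 1: Check solvability.
gcd(18, 8) = 2
Since 2 divides 14, solutions exist.

Step 2: Apply extended Euclidean algorithm to find gcd.
We find integers such that 18*x0 + 8*y0 = 2

Step 3: Scale the particular solution.
Multiply by 14/2 = 7:
j = 7, k = -14

Step 4: Verify.
18*(7) + 8*(-14) = 14 = 14 ✓

j = 7, k = -14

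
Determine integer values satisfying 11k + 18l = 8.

Step 1: Check solvability.
gcd(11, 18) = 1
Since 1 divides 8, solutions exist.

Step 2: Apply extended Euclidean algorithm to find gcd.
We find integers such that 11*x0 + 18*y0 = 1

Step 3: Scale the particular solution.
Multiply by 8/1 = 8:
k = 40, l = -24

Step 4: Verify.
11*(40) + 18*(-24) = 8 = 8 ✓

k = 40, l = -24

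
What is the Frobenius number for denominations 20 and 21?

For two coprime denominations a and b, the Frobenius number (largest value not representable as a non-negative combination) is ab - a - b.
Here gcd(20, 21) = 1, so they are coprime.
F(20, 21) = 20·21 - 20 - 21 = 420 - 41 = 379

379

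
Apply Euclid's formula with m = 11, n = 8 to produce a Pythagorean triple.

a = m² - n² = 11² - 8² = 121 - 64 = 57
b = 2mn = 2·11·8 = 176
c = m² + n² = 121 + 64 = 185
Verify: 57² + 176² = 3249 + 30976 = 34225 = 185² ✓

(57, 176, 185)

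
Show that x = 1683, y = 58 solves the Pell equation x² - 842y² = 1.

Compute x² = 1683² = 2832489
Compute 842y² = 842·58² = 842·3364 = 2832488
x² - 842y² = 2832489 - 2832488 = 1
Since this equals 1, (1683, 58) is a solution.

Yes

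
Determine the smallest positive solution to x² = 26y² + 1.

We seek the smallest positive integers (x, y) with x² - 26y² = 1, i.e., x² = 26y² + 1.
Try successive y values:
y = 1: x² = 26·1² + 1 = 27, not a perfect square
y = 2: x² = 26·2² + 1 = 105, not a perfect square
y = 3: x² = 26·3² + 1 = 235, not a perfect square
... continuing the search (or via continued fractions) ...
y = 10: x² = 26·10² + 1 = 2601, x = 51 ✓

Verify: 51² - 26·10² = 2601 - 2600 = 1 ✓

x = 51, y = 10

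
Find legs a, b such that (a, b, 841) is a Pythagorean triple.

We need a² + b² = 841² = 707281.
Trying: 41² + 840² = 1681 + 705600 = 707281 ✓

(41, 840, 841)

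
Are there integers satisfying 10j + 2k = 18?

Step 1: Compute gcd(10, 2).
gcd(10, 2) = 2

Step 2: Check divisibility.
Does 2 divide 18? 18 = 2 x 9, so yes.

By the theorem on linear Diophantine equations, 10j + 2k = 18 has integer solutions if and only if gcd(10, 2) divides 18. Since 2 | 18, solutions exist.

Yes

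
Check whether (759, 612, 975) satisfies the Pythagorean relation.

Compute a² + b²:
759² + 612² = 576081 + 374544 = 950625
Compute c²:
975² = 950625
Since 950625 = 950625, it is a Pythagorean triple.

Yes, it is a Pythagorean triple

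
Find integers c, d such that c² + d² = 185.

We need to find integers c, d > 0 such that c² + d² = 185.
Trying c = 4: d² = 185 - 4² = 185 - 16 = 169
d = 13
Check: 4² + 13² = 16 + 169 = 185 ✓

185 = 4² + 13²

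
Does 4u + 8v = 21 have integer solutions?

Step 1: Compute gcd(4, 8).
gcd(4, 8) = 4

Step 2: Check divisibility.
Does 4 divide 21? 21 = 4 x 5 + 1, so no.

By the theorem on linear Diophantine equations, 4u + 8v = 21 has integer solutions if and only if gcd(4, 8) divides 21. Since 4 does not divide 21, no solutions exist.

No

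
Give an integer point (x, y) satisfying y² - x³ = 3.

Try small integer x values and check whether x³ + 3 is a perfect square.
x = 1: x³ + 3 = 1³ + 3 = 1 + 3 = 4
Is 4 a perfect square? 2² = 4 ✓
So (x, y) = (1, -2) is a solution.

x = 1, y = -2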